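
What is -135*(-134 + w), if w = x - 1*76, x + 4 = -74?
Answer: 38880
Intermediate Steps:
x = -78 (x = -4 - 74 = -78)
w = -154 (w = -78 - 1*76 = -78 - 76 = -154)
-135*(-134 + w) = -135*(-134 - 154) = -135*(-288) = 38880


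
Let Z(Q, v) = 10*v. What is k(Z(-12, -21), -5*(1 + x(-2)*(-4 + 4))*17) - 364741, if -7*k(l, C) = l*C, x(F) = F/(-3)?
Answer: -367291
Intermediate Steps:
x(F) = -F/3 (x(F) = F*(-⅓) = -F/3)
k(l, C) = -C*l/7 (k(l, C) = -l*C/7 = -C*l/7)
k(Z(-12, -21), -5*(1 + x(-2)*(-4 + 4))*17) - 364741 = --5*(1 + (-⅓*(-2))*(-4 + 4))*17*10*(-21)/7 - 364741 = -⅐*-5*(1 + (⅔)*0)*17*(-210) - 364741 = -⅐*-5*(1 + 0)*17*(-210) - 364741 = -⅐*-5*1*17*(-210) - 364741 = -⅐*(-5*17)*(-210) - 364741 = -⅐*(-85)*(-210) - 364741 = -2550 - 364741 = -367291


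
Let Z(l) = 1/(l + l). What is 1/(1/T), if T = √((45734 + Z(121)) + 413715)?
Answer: √222373318/22 ≈ 677.83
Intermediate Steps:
Z(l) = 1/(2*l)
T = √222373318/22 (T = √((45734 + (½)/121) + 413715) = √((45734 + (½)*(1/121)) + 413715) = √((45734 + 1/242) + 413715) = √(11067629/242 + 413715) = √(111186659/242) = √222373318/22 ≈ 677.83)
1/(1/T) = 1/(1/(√222373318/22)) = 1/(11*√222373318/111186659) = √222373318/22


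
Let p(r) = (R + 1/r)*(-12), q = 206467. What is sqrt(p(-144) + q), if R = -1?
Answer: sqrt(7433247)/6 ≈ 454.40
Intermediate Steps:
p(r) = 12 - 12/r (p(r) = (-1 + 1/r)*(-12) = 12 - 12/r)
sqrt(p(-144) + q) = sqrt((12 - 12/(-144)) + 206467) = sqrt((12 - 12*(-1/144)) + 206467) = sqrt((12 + 1/12) + 206467) = sqrt(145/12 + 206467) = sqrt(2477749/12) = sqrt(7433247)/6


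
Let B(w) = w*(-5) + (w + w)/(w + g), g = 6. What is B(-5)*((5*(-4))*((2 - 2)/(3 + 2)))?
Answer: 0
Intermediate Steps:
B(w) = -5*w + 2*w/(6 + w) (B(w) = w*(-5) + (w + w)/(w + 6) = -5*w + (2*w)/(6 + w) = -5*w + 2*w/(6 + w))
B(-5)*((5*(-4))*((2 - 2)/(3 + 2))) = (-1*(-5)*(28 + 5*(-5))/(6 - 5))*((5*(-4))*((2 - 2)/(3 + 2))) = (-1*(-5)*(28 - 25)/1)*(-0/5) = (-1*(-5)*1*3)*(-0/5) = 15*(-20*0) = 15*0 = 0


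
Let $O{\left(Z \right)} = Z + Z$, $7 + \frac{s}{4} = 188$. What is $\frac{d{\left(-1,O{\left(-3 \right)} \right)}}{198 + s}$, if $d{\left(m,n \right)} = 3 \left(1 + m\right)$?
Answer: $0$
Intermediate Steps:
$s = 724$ ($s = -28 + 4 \cdot 188 = -28 + 752 = 724$)
$O{\left(Z \right)} = 2 Z$
$d{\left(m,n \right)} = 3 + 3 m$
$\frac{d{\left(-1,O{\left(-3 \right)} \right)}}{198 + s} = \frac{3 + 3 \left(-1\right)}{198 + 724} = \frac{3 - 3}{922} = \frac{1}{922} \cdot 0 = 0$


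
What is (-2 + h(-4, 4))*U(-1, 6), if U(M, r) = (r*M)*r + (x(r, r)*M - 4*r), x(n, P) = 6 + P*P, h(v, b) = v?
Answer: 612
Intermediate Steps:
x(n, P) = 6 + P²
U(M, r) = -4*r + M*r² + M*(6 + r²) (U(M, r) = (r*M)*r + ((6 + r²)*M - 4*r) = (M*r)*r + (M*(6 + r²) - 4*r) = M*r² + (-4*r + M*(6 + r²)) = -4*r + M*r² + M*(6 + r²))
(-2 + h(-4, 4))*U(-1, 6) = (-2 - 4)*(-4*6 + 6*(-1) + 2*(-1)*6²) = -6*(-24 - 6 + 2*(-1)*36) = -6*(-24 - 6 - 72) = -6*(-102) = 612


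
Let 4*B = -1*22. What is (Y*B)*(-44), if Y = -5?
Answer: -1210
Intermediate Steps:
B = -11/2 (B = (-1*22)/4 = (1/4)*(-22) = -11/2 ≈ -5.5000)
(Y*B)*(-44) = -5*(-11/2)*(-44) = (55/2)*(-44) = -1210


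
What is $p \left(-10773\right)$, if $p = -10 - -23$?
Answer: $-140049$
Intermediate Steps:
$p = 13$ ($p = -10 + 23 = 13$)
$p \left(-10773\right) = 13 \left(-10773\right) = -140049$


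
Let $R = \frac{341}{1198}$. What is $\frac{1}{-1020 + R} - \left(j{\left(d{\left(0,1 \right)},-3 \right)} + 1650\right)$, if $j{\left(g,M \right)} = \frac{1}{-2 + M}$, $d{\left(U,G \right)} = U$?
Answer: $- \frac{10077141121}{6108095} \approx -1649.8$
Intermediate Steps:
$R = \frac{341}{1198}$ ($R = 341 \cdot \frac{1}{1198} = \frac{341}{1198} \approx 0.28464$)
$\frac{1}{-1020 + R} - \left(j{\left(d{\left(0,1 \right)},-3 \right)} + 1650\right) = \frac{1}{-1020 + \frac{341}{1198}} - \left(\frac{1}{-2 - 3} + 1650\right) = \frac{1}{- \frac{1221619}{1198}} - \left(\frac{1}{-5} + 1650\right) = - \frac{1198}{1221619} - \left(- \frac{1}{5} + 1650\right) = - \frac{1198}{1221619} - \frac{8249}{5} = - \frac{10077141121}{6108095}$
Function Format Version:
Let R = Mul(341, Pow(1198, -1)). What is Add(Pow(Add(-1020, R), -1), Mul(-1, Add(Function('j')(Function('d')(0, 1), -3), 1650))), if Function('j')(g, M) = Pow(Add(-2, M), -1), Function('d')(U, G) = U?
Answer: Rational(-10077141121, 6108095) ≈ -1649.8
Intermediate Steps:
R = Rational(341, 1198) (R = Mul(341, Rational(1, 1198)) = Rational(341, 1198) ≈ 0.28464)
Add(Pow(Add(-1020, R), -1), Mul(-1, Add(Function('j')(Function('d')(0, 1), -3), 1650))) = Add(Pow(Add(-1020, Rational(341, 1198)), -1), Mul(-1, Add(Pow(Add(-2, -3), -1), 1650))) = Add(Pow(Rational(-1221619, 1198), -1), Mul(-1, Add(Pow(-5, -1), 1650))) = Add(Rational(-1198, 1221619), Mul(-1, Add(Rational(-1, 5), 1650))) = Add(Rational(-1198, 1221619), Mul(-1, Rational(8249, 5))) = Add(Rational(-1198, 1221619), Rational(-8249, 5)) = Rational(-10077141121, 6108095)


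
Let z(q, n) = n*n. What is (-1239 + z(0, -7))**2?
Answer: 1416100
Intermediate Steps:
z(q, n) = n**2
(-1239 + z(0, -7))**2 = (-1239 + (-7)**2)**2 = (-1239 + 49)**2 = (-1190)**2 = 1416100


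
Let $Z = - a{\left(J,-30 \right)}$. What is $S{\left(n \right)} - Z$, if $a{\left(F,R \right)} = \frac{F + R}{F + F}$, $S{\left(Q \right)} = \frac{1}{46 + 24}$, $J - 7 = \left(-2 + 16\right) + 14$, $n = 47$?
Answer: $\frac{3}{35} \approx 0.085714$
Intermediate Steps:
$J = 35$ ($J = 7 + \left(\left(-2 + 16\right) + 14\right) = 7 + \left(14 + 14\right) = 7 + 28 = 35$)
$S{\left(Q \right)} = \frac{1}{70}$
$a{\left(F,R \right)} = \frac{F + R}{2 F}$
$Z = - \frac{1}{14}$ ($Z = - \frac{35 - 30}{2 \cdot 35} = - \frac{5}{2 \cdot 35} = \left(-1\right) \frac{1}{14} = - \frac{1}{14} \approx -0.071429$)
$S{\left(n \right)} - Z = \frac{1}{70} - - \frac{1}{14} = \frac{1}{70} + \frac{1}{14} = \frac{3}{35}$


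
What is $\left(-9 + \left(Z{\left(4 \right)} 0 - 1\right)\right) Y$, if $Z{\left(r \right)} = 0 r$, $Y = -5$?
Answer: $50$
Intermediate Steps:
$Z{\left(r \right)} = 0$
$\left(-9 + \left(Z{\left(4 \right)} 0 - 1\right)\right) Y = \left(-9 + \left(0 \cdot 0 - 1\right)\right) \left(-5\right) = \left(-9 + \left(0 - 1\right)\right) \left(-5\right) = \left(-9 - 1\right) \left(-5\right) = \left(-10\right) \left(-5\right) = 50$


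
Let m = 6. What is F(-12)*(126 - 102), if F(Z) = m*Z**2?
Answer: 20736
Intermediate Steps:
F(Z) = 6*Z**2
F(-12)*(126 - 102) = (6*(-12)**2)*(126 - 102) = (6*144)*24 = 864*24 = 20736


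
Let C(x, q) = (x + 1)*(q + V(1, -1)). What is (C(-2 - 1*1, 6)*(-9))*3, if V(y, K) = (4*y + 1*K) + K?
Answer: 432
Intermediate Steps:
V(y, K) = 2*K + 4*y (V(y, K) = (4*y + K) + K = (K + 4*y) + K = 2*K + 4*y)
C(x, q) = (1 + x)*(2 + q) (C(x, q) = (x + 1)*(q + (2*(-1) + 4*1)) = (1 + x)*(q + (-2 + 4)) = (1 + x)*(q + 2) = (1 + x)*(2 + q))
(C(-2 - 1*1, 6)*(-9))*3 = ((2 + 6 + 2*(-2 - 1*1) + 6*(-2 - 1*1))*(-9))*3 = ((2 + 6 + 2*(-2 - 1) + 6*(-2 - 1))*(-9))*3 = ((2 + 6 + 2*(-3) + 6*(-3))*(-9))*3 = ((2 + 6 - 6 - 18)*(-9))*3 = -16*(-9)*3 = 144*3 = 432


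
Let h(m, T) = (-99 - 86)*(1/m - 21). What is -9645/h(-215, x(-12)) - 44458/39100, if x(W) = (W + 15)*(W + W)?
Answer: -5911178659/1633324300 ≈ -3.6191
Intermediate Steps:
x(W) = 2*W*(15 + W) (x(W) = (15 + W)*(2*W) = 2*W*(15 + W))
h(m, T) = 3885 - 185/m (h(m, T) = -185*(-21 + 1/m) = 3885 - 185/m)
-9645/h(-215, x(-12)) - 44458/39100 = -9645/(3885 - 185/(-215)) - 44458/39100 = -9645/(3885 - 185*(-1/215)) - 44458*1/39100 = -9645/(3885 + 37/43) - 22229/19550 = -9645/167092/43 - 22229/19550 = -9645*43/167092 - 22229/19550 = -414735/167092 - 22229/19550 = -5911178659/1633324300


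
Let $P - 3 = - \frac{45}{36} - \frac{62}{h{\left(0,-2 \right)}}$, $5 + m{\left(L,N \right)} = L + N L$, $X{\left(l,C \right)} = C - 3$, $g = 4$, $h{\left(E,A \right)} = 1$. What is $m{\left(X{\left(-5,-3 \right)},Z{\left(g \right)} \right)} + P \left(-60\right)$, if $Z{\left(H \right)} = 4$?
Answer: $3580$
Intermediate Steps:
$X{\left(l,C \right)} = -3 + C$ ($X{\left(l,C \right)} = C - 3 = -3 + C$)
$m{\left(L,N \right)} = -5 + L + L N$ ($m{\left(L,N \right)} = -5 + \left(L + N L\right) = -5 + \left(L + L N\right) = -5 + L + L N$)
$P = - \frac{241}{4}$ ($P = 3 - \left(62 + \frac{5}{4}\right) = 3 - \frac{253}{4} = - \frac{241}{4} \approx -60.25$)
$m{\left(X{\left(-5,-3 \right)},Z{\left(g \right)} \right)} + P \left(-60\right) = \left(-5 - 6 + \left(-3 - 3\right) 4\right) - -3615 = \left(-5 - 6 - 24\right) + 3615 = -35 + 3615 = 3580$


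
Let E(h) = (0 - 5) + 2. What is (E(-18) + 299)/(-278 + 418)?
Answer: 74/35 ≈ 2.1143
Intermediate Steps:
E(h) = -3 (E(h) = -5 + 2 = -3)
(E(-18) + 299)/(-278 + 418) = (-3 + 299)/(-278 + 418) = 296/140 = 296*(1/140) = 74/35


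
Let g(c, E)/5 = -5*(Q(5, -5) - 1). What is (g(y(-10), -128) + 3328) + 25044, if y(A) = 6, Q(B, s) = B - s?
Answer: 28147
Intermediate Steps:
g(c, E) = -225 (g(c, E) = 5*(-5*((5 - 1*(-5)) - 1)) = 5*(-5*((5 + 5) - 1)) = 5*(-5*(10 - 1)) = 5*(-5*9) = 5*(-45) = -225)
(g(y(-10), -128) + 3328) + 25044 = (-225 + 3328) + 25044 = 3103 + 25044 = 28147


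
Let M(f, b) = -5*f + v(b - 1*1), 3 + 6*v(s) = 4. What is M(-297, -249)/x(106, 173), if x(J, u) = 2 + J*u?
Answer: 1273/15720 ≈ 0.080980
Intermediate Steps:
v(s) = 1/6 (v(s) = -1/2 + (1/6)*4 = -1/2 + 2/3 = 1/6)
M(f, b) = 1/6 - 5*f (M(f, b) = -5*f + 1/6 = 1/6 - 5*f)
M(-297, -249)/x(106, 173) = (1/6 - 5*(-297))/(2 + 106*173) = (1/6 + 1485)/(2 + 18338) = (8911/6)/18340 = (8911/6)*(1/18340) = 1273/15720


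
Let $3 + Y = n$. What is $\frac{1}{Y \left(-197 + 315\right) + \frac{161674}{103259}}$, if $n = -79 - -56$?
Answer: $- \frac{103259}{316636938} \approx -0.00032611$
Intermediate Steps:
$n = -23$ ($n = -79 + 56 = -23$)
$Y = -26$ ($Y = -3 - 23 = -26$)
$\frac{1}{Y \left(-197 + 315\right) + \frac{161674}{103259}} = \frac{1}{- 26 \left(-197 + 315\right) + \frac{161674}{103259}} = \frac{1}{\left(-26\right) 118 + 161674 \cdot \frac{1}{103259}} = \frac{1}{-3068 + \frac{161674}{103259}} = \frac{1}{- \frac{316636938}{103259}} = - \frac{103259}{316636938}$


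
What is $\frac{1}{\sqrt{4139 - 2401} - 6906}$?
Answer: $- \frac{3453}{23845549} - \frac{\sqrt{1738}}{47691098} \approx -0.00014568$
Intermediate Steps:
$\frac{1}{\sqrt{4139 - 2401} - 6906} = \frac{1}{\sqrt{1738} - 6906} = \frac{1}{-6906 + \sqrt{1738}}$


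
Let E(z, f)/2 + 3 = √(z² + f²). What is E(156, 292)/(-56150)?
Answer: 3/28075 - 4*√274/5615 ≈ -0.011685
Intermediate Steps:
E(z, f) = -6 + 2*√(f² + z²) (E(z, f) = -6 + 2*√(z² + f²) = -6 + 2*√(f² + z²))
E(156, 292)/(-56150) = (-6 + 2*√(292² + 156²))/(-56150) = (-6 + 2*√(85264 + 24336))*(-1/56150) = (-6 + 2*√109600)*(-1/56150) = (-6 + 2*(20*√274))*(-1/56150) = (-6 + 40*√274)*(-1/56150) = 3/28075 - 4*√274/5615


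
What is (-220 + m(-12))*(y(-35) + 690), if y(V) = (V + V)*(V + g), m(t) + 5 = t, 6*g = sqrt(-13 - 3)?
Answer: -744180 + 11060*I ≈ -7.4418e+5 + 11060.0*I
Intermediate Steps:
g = 2*I/3 (g = sqrt(-13 - 3)/6 = sqrt(-16)/6 = (4*I)/6 = 2*I/3 ≈ 0.66667*I)
m(t) = -5 + t
y(V) = 2*V*(V + 2*I/3) (y(V) = (V + V)*(V + 2*I/3) = (2*V)*(V + 2*I/3) = 2*V*(V + 2*I/3))
(-220 + m(-12))*(y(-35) + 690) = (-220 + (-5 - 12))*((2/3)*(-35)*(2*I + 3*(-35)) + 690) = (-220 - 17)*((2/3)*(-35)*(2*I - 105) + 690) = -237*((2/3)*(-35)*(-105 + 2*I) + 690) = -237*((2450 - 140*I/3) + 690) = -237*(3140 - 140*I/3) = -744180 + 11060*I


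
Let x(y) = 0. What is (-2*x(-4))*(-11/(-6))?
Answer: 0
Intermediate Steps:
(-2*x(-4))*(-11/(-6)) = (-2*0)*(-11/(-6)) = 0*(-11*(-1/6)) = 0*(11/6) = 0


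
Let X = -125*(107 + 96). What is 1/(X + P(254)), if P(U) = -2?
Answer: -1/25377 ≈ -3.9406e-5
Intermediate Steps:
X = -25375 (X = -125*203 = -25375)
1/(X + P(254)) = 1/(-25375 - 2) = 1/(-25377) = -1/25377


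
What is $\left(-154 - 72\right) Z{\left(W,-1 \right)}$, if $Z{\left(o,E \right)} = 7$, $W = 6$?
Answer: $-1582$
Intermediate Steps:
$\left(-154 - 72\right) Z{\left(W,-1 \right)} = \left(-154 - 72\right) 7 = \left(-226\right) 7 = -1582$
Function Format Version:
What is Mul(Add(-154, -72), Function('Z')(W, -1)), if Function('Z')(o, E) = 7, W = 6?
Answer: -1582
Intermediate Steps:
Mul(Add(-154, -72), Function('Z')(W, -1)) = Mul(Add(-154, -72), 7) = Mul(-226, 7) = -1582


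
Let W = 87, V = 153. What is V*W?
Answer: 13311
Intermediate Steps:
V*W = 153*87 = 13311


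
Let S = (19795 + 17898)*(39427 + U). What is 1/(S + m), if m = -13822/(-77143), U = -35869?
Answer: 77143/10345778424064 ≈ 7.4565e-9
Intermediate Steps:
m = 13822/77143 (m = -13822*(-1/77143) = 13822/77143 ≈ 0.17917)
S = 134111694 (S = (19795 + 17898)*(39427 - 35869) = 37693*3558 = 134111694)
1/(S + m) = 1/(134111694 + 13822/77143) = 1/(10345778424064/77143) = 77143/10345778424064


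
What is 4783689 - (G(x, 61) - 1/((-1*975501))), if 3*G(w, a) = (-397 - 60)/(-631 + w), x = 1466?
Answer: 3896522140263299/814543335 ≈ 4.7837e+6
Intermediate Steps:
G(w, a) = -457/(3*(-631 + w)) (G(w, a) = ((-397 - 60)/(-631 + w))/3 = (-457/(-631 + w))/3 = -457/(3*(-631 + w)))
4783689 - (G(x, 61) - 1/((-1*975501))) = 4783689 - (-457/(-1893 + 3*1466) - 1/((-1*975501))) = 4783689 - (-457/(-1893 + 4398) - 1/(-975501)) = 4783689 - (-457/2505 - 1*(-1/975501)) = 4783689 - (-457*1/2505 + 1/975501) = 4783689 - (-457/2505 + 1/975501) = 4783689 - 1*(-148600484/814543335) = 4783689 + 148600484/814543335 = 3896522140263299/814543335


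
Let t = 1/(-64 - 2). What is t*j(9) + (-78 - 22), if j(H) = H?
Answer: -2203/22 ≈ -100.14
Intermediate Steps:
t = -1/66 (t = 1/(-66) = -1/66 ≈ -0.015152)
t*j(9) + (-78 - 22) = -1/66*9 + (-78 - 22) = -3/22 - 100 = -2203/22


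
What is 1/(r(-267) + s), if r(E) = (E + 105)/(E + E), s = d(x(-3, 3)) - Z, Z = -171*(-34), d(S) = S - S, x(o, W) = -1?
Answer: -89/517419 ≈ -0.00017201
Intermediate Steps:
d(S) = 0
Z = 5814
s = -5814 (s = 0 - 1*5814 = 0 - 5814 = -5814)
r(E) = (105 + E)/(2*E) (r(E) = (105 + E)/((2*E)) = (105 + E)*(1/(2*E)) = (105 + E)/(2*E))
1/(r(-267) + s) = 1/((½)*(105 - 267)/(-267) - 5814) = 1/((½)*(-1/267)*(-162) - 5814) = 1/(27/89 - 5814) = 1/(-517419/89) = -89/517419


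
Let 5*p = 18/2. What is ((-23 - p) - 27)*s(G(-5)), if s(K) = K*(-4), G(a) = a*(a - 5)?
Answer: 10360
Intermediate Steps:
G(a) = a*(-5 + a)
p = 9/5 (p = (18/2)/5 = (18*(½))/5 = (⅕)*9 = 9/5 ≈ 1.8000)
s(K) = -4*K
((-23 - p) - 27)*s(G(-5)) = ((-23 - 1*9/5) - 27)*(-(-20)*(-5 - 5)) = ((-23 - 9/5) - 27)*(-(-20)*(-10)) = (-124/5 - 27)*(-4*50) = -259/5*(-200) = 10360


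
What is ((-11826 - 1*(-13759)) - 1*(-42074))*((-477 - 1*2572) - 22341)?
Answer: -1117337730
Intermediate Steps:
((-11826 - 1*(-13759)) - 1*(-42074))*((-477 - 1*2572) - 22341) = ((-11826 + 13759) + 42074)*((-477 - 2572) - 22341) = (1933 + 42074)*(-3049 - 22341) = 44007*(-25390) = -1117337730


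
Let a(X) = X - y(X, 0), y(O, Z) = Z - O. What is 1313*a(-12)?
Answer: -31512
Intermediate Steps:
a(X) = 2*X (a(X) = X - (0 - X) = X - (-1)*X = X + X = 2*X)
1313*a(-12) = 1313*(2*(-12)) = 1313*(-24) = -31512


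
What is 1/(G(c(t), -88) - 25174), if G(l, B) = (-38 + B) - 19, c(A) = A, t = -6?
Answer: -1/25319 ≈ -3.9496e-5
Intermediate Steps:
G(l, B) = -57 + B
1/(G(c(t), -88) - 25174) = 1/((-57 - 88) - 25174) = 1/(-145 - 25174) = 1/(-25319) = -1/25319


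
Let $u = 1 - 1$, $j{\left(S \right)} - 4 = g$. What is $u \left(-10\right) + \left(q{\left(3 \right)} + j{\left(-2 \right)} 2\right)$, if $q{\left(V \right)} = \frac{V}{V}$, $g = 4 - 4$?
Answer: $9$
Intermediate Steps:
$g = 0$
$j{\left(S \right)} = 4$ ($j{\left(S \right)} = 4 + 0 = 4$)
$q{\left(V \right)} = 1$
$u = 0$
$u \left(-10\right) + \left(q{\left(3 \right)} + j{\left(-2 \right)} 2\right) = 0 \left(-10\right) + \left(1 + 4 \cdot 2\right) = 0 + \left(1 + 8\right) = 0 + 9 = 9$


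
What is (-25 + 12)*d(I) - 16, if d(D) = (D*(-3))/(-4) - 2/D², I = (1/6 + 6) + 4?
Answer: -3419553/29768 ≈ -114.87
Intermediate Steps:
I = 61/6 (I = (⅙ + 6) + 4 = 37/6 + 4 = 61/6 ≈ 10.167)
d(D) = -2/D² + 3*D/4 (d(D) = -3*D*(-¼) - 2/D² = 3*D/4 - 2/D² = -2/D² + 3*D/4)
(-25 + 12)*d(I) - 16 = (-25 + 12)*(-2/(61/6)² + (¾)*(61/6)) - 16 = -13*(-2*36/3721 + 61/8) - 16 = -13*(-72/3721 + 61/8) - 16 = -13*226405/29768 - 16 = -2943265/29768 - 16 = -3419553/29768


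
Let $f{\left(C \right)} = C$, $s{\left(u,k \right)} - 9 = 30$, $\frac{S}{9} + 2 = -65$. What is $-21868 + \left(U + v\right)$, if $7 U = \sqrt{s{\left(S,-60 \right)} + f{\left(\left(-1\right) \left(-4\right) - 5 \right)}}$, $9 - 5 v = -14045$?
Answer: $- \frac{95286}{5} + \frac{\sqrt{38}}{7} \approx -19056.0$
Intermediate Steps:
$S = -603$ ($S = -18 + 9 \left(-65\right) = -18 - 585 = -603$)
$v = \frac{14054}{5}$ ($v = \frac{9}{5} - -2809 = \frac{9}{5} + 2809 = \frac{14054}{5} \approx 2810.8$)
$s{\left(u,k \right)} = 39$ ($s{\left(u,k \right)} = 9 + 30 = 39$)
$U = \frac{\sqrt{38}}{7}$ ($U = \frac{\sqrt{39 - 1}}{7} = \frac{\sqrt{38}}{7} \approx 0.88063$)
$-21868 + \left(U + v\right) = -21868 + \left(\frac{\sqrt{38}}{7} + \frac{14054}{5}\right) = -21868 + \left(\frac{14054}{5} + \frac{\sqrt{38}}{7}\right) = - \frac{95286}{5} + \frac{\sqrt{38}}{7}$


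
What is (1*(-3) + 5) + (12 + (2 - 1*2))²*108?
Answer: 15554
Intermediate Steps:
(1*(-3) + 5) + (12 + (2 - 1*2))²*108 = (-3 + 5) + (12 + (2 - 2))²*108 = 2 + (12 + 0)²*108 = 2 + 12²*108 = 2 + 144*108 = 2 + 15552 = 15554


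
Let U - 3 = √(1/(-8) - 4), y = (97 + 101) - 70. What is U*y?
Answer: 384 + 32*I*√66 ≈ 384.0 + 259.97*I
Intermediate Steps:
y = 128 (y = 198 - 70 = 128)
U = 3 + I*√66/4 (U = 3 + √(1/(-8) - 4) = 3 + √(-⅛ - 4) = 3 + √(-33/8) = 3 + I*√66/4 ≈ 3.0 + 2.031*I)
U*y = (3 + I*√66/4)*128 = 384 + 32*I*√66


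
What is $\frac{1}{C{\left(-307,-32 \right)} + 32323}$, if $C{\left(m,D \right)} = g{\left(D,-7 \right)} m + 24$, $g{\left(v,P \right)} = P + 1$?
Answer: $\frac{1}{34189} \approx 2.9249 \cdot 10^{-5}$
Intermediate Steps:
$g{\left(v,P \right)} = 1 + P$
$C{\left(m,D \right)} = 24 - 6 m$ ($C{\left(m,D \right)} = \left(1 - 7\right) m + 24 = - 6 m + 24 = 24 - 6 m$)
$\frac{1}{C{\left(-307,-32 \right)} + 32323} = \frac{1}{\left(24 - -1842\right) + 32323} = \frac{1}{\left(24 + 1842\right) + 32323} = \frac{1}{1866 + 32323} = \frac{1}{34189}$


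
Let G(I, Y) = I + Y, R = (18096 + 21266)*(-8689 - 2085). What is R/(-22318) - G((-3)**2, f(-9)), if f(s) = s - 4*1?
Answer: 212087730/11159 ≈ 19006.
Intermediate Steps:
R = -424086188 (R = 39362*(-10774) = -424086188)
f(s) = -4 + s (f(s) = s - 4 = -4 + s)
R/(-22318) - G((-3)**2, f(-9)) = -424086188/(-22318) - ((-3)**2 + (-4 - 9)) = -424086188*(-1/22318) - (9 - 13) = 212043094/11159 - 1*(-4) = 212043094/11159 + 4 = 212087730/11159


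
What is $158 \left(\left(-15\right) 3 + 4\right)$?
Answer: $-6478$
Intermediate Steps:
$158 \left(\left(-15\right) 3 + 4\right) = 158 \left(-45 + 4\right) = 158 \left(-41\right) = -6478$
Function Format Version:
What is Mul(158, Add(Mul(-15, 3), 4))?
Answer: -6478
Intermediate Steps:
Mul(158, Add(Mul(-15, 3), 4)) = Mul(158, Add(-45, 4)) = Mul(158, -41) = -6478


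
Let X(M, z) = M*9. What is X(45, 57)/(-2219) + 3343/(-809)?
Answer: -7745762/1795171 ≈ -4.3148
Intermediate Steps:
X(M, z) = 9*M
X(45, 57)/(-2219) + 3343/(-809) = (9*45)/(-2219) + 3343/(-809) = 405*(-1/2219) + 3343*(-1/809) = -405/2219 - 3343/809 = -7745762/1795171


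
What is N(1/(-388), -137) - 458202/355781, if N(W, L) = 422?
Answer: 149681380/355781 ≈ 420.71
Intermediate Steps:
N(1/(-388), -137) - 458202/355781 = 422 - 458202/355781 = 149681380/355781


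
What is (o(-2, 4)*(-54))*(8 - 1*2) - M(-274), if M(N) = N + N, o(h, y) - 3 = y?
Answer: -1720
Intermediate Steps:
o(h, y) = 3 + y
M(N) = 2*N
(o(-2, 4)*(-54))*(8 - 1*2) - M(-274) = ((3 + 4)*(-54))*(8 - 1*2) - 2*(-274) = (7*(-54))*(8 - 2) - 1*(-548) = -378*6 + 548 = -2268 + 548 = -1720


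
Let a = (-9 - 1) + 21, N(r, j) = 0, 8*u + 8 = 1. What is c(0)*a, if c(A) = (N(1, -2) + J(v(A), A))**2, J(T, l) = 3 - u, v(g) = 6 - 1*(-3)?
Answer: 10571/64 ≈ 165.17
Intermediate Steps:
u = -7/8 (u = -1 + (1/8)*1 = -1 + 1/8 = -7/8 ≈ -0.87500)
v(g) = 9 (v(g) = 6 + 3 = 9)
J(T, l) = 31/8 (J(T, l) = 3 - 1*(-7/8) = 3 + 7/8 = 31/8)
c(A) = 961/64 (c(A) = (0 + 31/8)**2 = (31/8)**2 = 961/64)
a = 11 (a = -10 + 21 = 11)
c(0)*a = (961/64)*11 = 10571/64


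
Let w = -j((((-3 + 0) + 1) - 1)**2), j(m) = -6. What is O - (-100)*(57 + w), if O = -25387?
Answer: -19087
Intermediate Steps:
w = 6 (w = -1*(-6) = 6)
O - (-100)*(57 + w) = -25387 - (-100)*(57 + 6) = -25387 - (-100)*63 = -25387 - 1*(-6300) = -25387 + 6300 = -19087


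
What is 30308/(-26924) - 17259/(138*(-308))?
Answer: -6238863/8669528 ≈ -0.71963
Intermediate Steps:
30308/(-26924) - 17259/(138*(-308)) = 30308*(-1/26924) - 17259/(-42504) = -7577/6731 - 17259*(-1/42504) = -7577/6731 + 523/1288 = -6238863/8669528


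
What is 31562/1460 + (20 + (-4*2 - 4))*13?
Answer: 91701/730 ≈ 125.62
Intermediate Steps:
31562/1460 + (20 + (-4*2 - 4))*13 = 31562*(1/1460) + (20 + (-8 - 4))*13 = 15781/730 + (20 - 12)*13 = 15781/730 + 8*13 = 15781/730 + 104 = 91701/730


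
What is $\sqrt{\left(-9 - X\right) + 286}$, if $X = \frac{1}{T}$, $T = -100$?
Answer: $\frac{\sqrt{27701}}{10} \approx 16.644$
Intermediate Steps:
$X = - \frac{1}{100}$ ($X = \frac{1}{-100} = - \frac{1}{100} \approx -0.01$)
$\sqrt{\left(-9 - X\right) + 286} = \sqrt{\left(-9 - - \frac{1}{100}\right) + 286} = \sqrt{\left(-9 + \frac{1}{100}\right) + 286} = \sqrt{- \frac{899}{100} + 286} = \sqrt{\frac{27701}{100}} = \frac{\sqrt{27701}}{10}$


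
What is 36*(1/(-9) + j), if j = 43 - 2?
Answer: 1472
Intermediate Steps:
j = 41
36*(1/(-9) + j) = 36*(1/(-9) + 41) = 36*(-⅑ + 41) = 36*(368/9) = 1472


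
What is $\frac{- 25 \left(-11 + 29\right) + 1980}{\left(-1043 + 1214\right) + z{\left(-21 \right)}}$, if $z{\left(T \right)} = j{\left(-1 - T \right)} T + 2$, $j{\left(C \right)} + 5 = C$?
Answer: $- \frac{765}{71} \approx -10.775$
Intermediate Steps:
$j{\left(C \right)} = -5 + C$
$z{\left(T \right)} = 2 + T \left(-6 - T\right)$ ($z{\left(T \right)} = \left(-5 - \left(1 + T\right)\right) T + 2 = \left(-6 - T\right) T + 2 = T \left(-6 - T\right) + 2 = 2 + T \left(-6 - T\right)$)
$\frac{- 25 \left(-11 + 29\right) + 1980}{\left(-1043 + 1214\right) + z{\left(-21 \right)}} = \frac{- 25 \left(-11 + 29\right) + 1980}{\left(-1043 + 1214\right) + \left(2 - - 21 \left(6 - 21\right)\right)} = \frac{\left(-25\right) 18 + 1980}{171 + \left(2 - \left(-21\right) \left(-15\right)\right)} = \frac{-450 + 1980}{171 + \left(2 - 315\right)} = \frac{1530}{171 - 313} = \frac{1530}{-142} = 1530 \left(- \frac{1}{142}\right) = - \frac{765}{71}$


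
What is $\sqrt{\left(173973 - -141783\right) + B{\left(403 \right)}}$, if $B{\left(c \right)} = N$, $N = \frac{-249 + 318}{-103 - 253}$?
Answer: $\frac{\sqrt{10004406963}}{178} \approx 561.92$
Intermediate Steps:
$N = - \frac{69}{356}$ ($N = \frac{69}{-356} = 69 \left(- \frac{1}{356}\right) = - \frac{69}{356} \approx -0.19382$)
$B{\left(c \right)} = - \frac{69}{356}$
$\sqrt{\left(173973 - -141783\right) + B{\left(403 \right)}} = \sqrt{\left(173973 - -141783\right) - \frac{69}{356}} = \sqrt{\left(173973 + 141783\right) - \frac{69}{356}} = \sqrt{315756 - \frac{69}{356}} = \sqrt{\frac{112409067}{356}} = \frac{\sqrt{10004406963}}{178}$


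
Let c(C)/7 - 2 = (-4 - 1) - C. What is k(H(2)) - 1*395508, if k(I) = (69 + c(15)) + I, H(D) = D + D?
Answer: -395561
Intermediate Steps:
H(D) = 2*D
c(C) = -21 - 7*C (c(C) = 14 + 7*((-4 - 1) - C) = 14 + 7*(-5 - C) = 14 + (-35 - 7*C) = -21 - 7*C)
k(I) = -57 + I (k(I) = (69 + (-21 - 7*15)) + I = (69 + (-21 - 105)) + I = (69 - 126) + I = -57 + I)
k(H(2)) - 1*395508 = (-57 + 2*2) - 1*395508 = (-57 + 4) - 395508 = -53 - 395508 = -395561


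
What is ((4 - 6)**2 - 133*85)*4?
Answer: -45204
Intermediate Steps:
((4 - 6)**2 - 133*85)*4 = ((-2)**2 - 11305)*4 = (4 - 11305)*4 = -11301*4 = -45204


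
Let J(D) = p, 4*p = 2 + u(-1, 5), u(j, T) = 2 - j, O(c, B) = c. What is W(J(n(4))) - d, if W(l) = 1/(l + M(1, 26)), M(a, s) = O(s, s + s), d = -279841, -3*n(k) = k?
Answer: 30502673/109 ≈ 2.7984e+5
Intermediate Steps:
n(k) = -k/3
M(a, s) = s
p = 5/4 (p = (2 + (2 - 1*(-1)))/4 = (2 + (2 + 1))/4 = (2 + 3)/4 = (1/4)*5 = 5/4 ≈ 1.2500)
J(D) = 5/4
W(l) = 1/(26 + l) (W(l) = 1/(l + 26) = 1/(26 + l))
W(J(n(4))) - d = 1/(26 + 5/4) - 1*(-279841) = 1/(109/4) + 279841 = 4/109 + 279841 = 30502673/109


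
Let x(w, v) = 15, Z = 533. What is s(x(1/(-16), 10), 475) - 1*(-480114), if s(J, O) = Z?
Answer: 480647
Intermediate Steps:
s(J, O) = 533
s(x(1/(-16), 10), 475) - 1*(-480114) = 533 - 1*(-480114) = 533 + 480114 = 480647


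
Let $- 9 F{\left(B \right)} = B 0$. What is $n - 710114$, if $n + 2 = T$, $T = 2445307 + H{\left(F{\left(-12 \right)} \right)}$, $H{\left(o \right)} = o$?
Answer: $1735191$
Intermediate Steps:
$F{\left(B \right)} = 0$ ($F{\left(B \right)} = - \frac{B 0}{9} = \left(- \frac{1}{9}\right) 0 = 0$)
$T = 2445307$ ($T = 2445307 + 0 = 2445307$)
$n = 2445305$ ($n = -2 + 2445307 = 2445305$)
$n - 710114 = 2445305 - 710114 = 1735191$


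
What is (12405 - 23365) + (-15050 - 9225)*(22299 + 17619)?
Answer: -969020410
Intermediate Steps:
(12405 - 23365) + (-15050 - 9225)*(22299 + 17619) = -10960 - 24275*39918 = -10960 - 969009450 = -969020410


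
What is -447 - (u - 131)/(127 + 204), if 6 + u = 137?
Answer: -447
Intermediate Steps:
u = 131 (u = -6 + 137 = 131)
-447 - (u - 131)/(127 + 204) = -447 - (131 - 131)/(127 + 204) = -447 - 0/331 = -447 - 1*0 = -447 + 0 = -447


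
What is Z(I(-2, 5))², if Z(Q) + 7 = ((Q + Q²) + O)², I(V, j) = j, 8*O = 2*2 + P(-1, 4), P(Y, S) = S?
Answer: 910116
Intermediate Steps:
O = 1 (O = (2*2 + 4)/8 = (4 + 4)/8 = (⅛)*8 = 1)
Z(Q) = -7 + (1 + Q + Q²)² (Z(Q) = -7 + ((Q + Q²) + 1)² = -7 + (1 + Q + Q²)²)
Z(I(-2, 5))² = (-7 + (1 + 5 + 5²)²)² = (-7 + (1 + 5 + 25)²)² = (-7 + 31²)² = (-7 + 961)² = 954² = 910116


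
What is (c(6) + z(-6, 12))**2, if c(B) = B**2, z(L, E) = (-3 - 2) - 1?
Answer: 900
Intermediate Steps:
z(L, E) = -6 (z(L, E) = -5 - 1 = -6)
(c(6) + z(-6, 12))**2 = (6**2 - 6)**2 = (36 - 6)**2 = 30**2 = 900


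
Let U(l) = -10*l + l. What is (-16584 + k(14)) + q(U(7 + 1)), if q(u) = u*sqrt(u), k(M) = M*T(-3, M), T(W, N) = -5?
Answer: -16654 - 432*I*sqrt(2) ≈ -16654.0 - 610.94*I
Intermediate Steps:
U(l) = -9*l
k(M) = -5*M (k(M) = M*(-5) = -5*M)
q(u) = u**(3/2)
(-16584 + k(14)) + q(U(7 + 1)) = (-16584 - 5*14) + (-9*(7 + 1))**(3/2) = (-16584 - 70) + (-9*8)**(3/2) = -16654 + (-72)**(3/2) = -16654 - 432*I*sqrt(2)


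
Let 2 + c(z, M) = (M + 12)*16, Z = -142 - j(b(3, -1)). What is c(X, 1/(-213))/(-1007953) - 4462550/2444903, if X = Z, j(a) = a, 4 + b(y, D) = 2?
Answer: -33040743679928/18100206130623 ≈ -1.8254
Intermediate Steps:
b(y, D) = -2 (b(y, D) = -4 + 2 = -2)
Z = -140 (Z = -142 - 1*(-2) = -142 + 2 = -140)
X = -140
c(z, M) = 190 + 16*M (c(z, M) = -2 + (M + 12)*16 = -2 + (12 + M)*16 = -2 + (192 + 16*M) = 190 + 16*M)
c(X, 1/(-213))/(-1007953) - 4462550/2444903 = (190 + 16/(-213))/(-1007953) - 4462550/2444903 = (190 + 16*(-1/213))*(-1/1007953) - 4462550*1/2444903 = (190 - 16/213)*(-1/1007953) - 4462550/2444903 = (40454/213)*(-1/1007953) - 4462550/2444903 = -40454/214693989 - 4462550/2444903 = -33040743679928/18100206130623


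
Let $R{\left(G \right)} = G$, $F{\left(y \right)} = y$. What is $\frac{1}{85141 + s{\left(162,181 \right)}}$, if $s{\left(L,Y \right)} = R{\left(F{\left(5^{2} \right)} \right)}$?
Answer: $\frac{1}{85166} \approx 1.1742 \cdot 10^{-5}$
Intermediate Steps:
$s{\left(L,Y \right)} = 25$ ($s{\left(L,Y \right)} = 5^{2} = 25$)
$\frac{1}{85141 + s{\left(162,181 \right)}} = \frac{1}{85141 + 25} = \frac{1}{85166}$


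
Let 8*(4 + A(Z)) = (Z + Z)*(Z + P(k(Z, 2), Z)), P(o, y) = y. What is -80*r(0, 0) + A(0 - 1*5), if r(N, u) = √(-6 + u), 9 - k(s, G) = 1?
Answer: 17/2 - 80*I*√6 ≈ 8.5 - 195.96*I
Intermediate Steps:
k(s, G) = 8 (k(s, G) = 9 - 1*1 = 9 - 1 = 8)
A(Z) = -4 + Z²/2 (A(Z) = -4 + ((Z + Z)*(Z + Z))/8 = -4 + ((2*Z)*(2*Z))/8 = -4 + (4*Z²)/8 = -4 + Z²/2)
-80*r(0, 0) + A(0 - 1*5) = -80*√(-6 + 0) + (-4 + (0 - 1*5)²/2) = -80*I*√6 + (-4 + (0 - 5)²/2) = -80*I*√6 + (-4 + (½)*(-5)²) = -80*I*√6 + (-4 + (½)*25) = -80*I*√6 + (-4 + 25/2) = -80*I*√6 + 17/2 = 17/2 - 80*I*√6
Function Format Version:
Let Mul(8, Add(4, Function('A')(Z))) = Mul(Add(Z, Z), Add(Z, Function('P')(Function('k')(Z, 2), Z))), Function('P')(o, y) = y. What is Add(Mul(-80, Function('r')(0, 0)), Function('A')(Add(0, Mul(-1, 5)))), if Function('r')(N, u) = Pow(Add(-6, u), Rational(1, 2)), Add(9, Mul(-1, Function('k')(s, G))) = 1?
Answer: Add(Rational(17, 2), Mul(-80, I, Pow(6, Rational(1, 2)))) ≈ Add(8.5000, Mul(-195.96, I))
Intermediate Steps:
Function('k')(s, G) = 8 (Function('k')(s, G) = Add(9, Mul(-1, 1)) = Add(9, -1) = 8)
Function('A')(Z) = Add(-4, Mul(Rational(1, 2), Pow(Z, 2))) (Function('A')(Z) = Add(-4, Mul(Rational(1, 8), Mul(Add(Z, Z), Add(Z, Z)))) = Add(-4, Mul(Rational(1, 8), Mul(Mul(2, Z), Mul(2, Z)))) = Add(-4, Mul(Rational(1, 8), Mul(4, Pow(Z, 2)))) = Add(-4, Mul(Rational(1, 2), Pow(Z, 2))))
Add(Mul(-80, Function('r')(0, 0)), Function('A')(Add(0, Mul(-1, 5)))) = Add(Mul(-80, Pow(Add(-6, 0), Rational(1, 2))), Add(-4, Mul(Rational(1, 2), Pow(Add(0, Mul(-1, 5)), 2)))) = Add(Mul(-80, Pow(-6, Rational(1, 2))), Add(-4, Mul(Rational(1, 2), Pow(Add(0, -5), 2)))) = Add(Mul(-80, Mul(I, Pow(6, Rational(1, 2)))), Add(-4, Mul(Rational(1, 2), Pow(-5, 2)))) = Add(Mul(-80, I, Pow(6, Rational(1, 2))), Add(-4, Mul(Rational(1, 2), 25))) = Add(Mul(-80, I, Pow(6, Rational(1, 2))), Add(-4, Rational(25, 2))) = Add(Mul(-80, I, Pow(6, Rational(1, 2))), Rational(17, 2)) = Add(Rational(17, 2), Mul(-80, I, Pow(6, Rational(1, 2))))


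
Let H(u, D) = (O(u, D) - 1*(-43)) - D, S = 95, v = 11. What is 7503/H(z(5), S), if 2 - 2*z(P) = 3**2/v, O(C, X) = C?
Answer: -55022/377 ≈ -145.95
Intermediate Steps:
z(P) = 13/22 (z(P) = 1 - 3**2/(2*11) = 1 - 9/(2*11) = 1 - 1/2*9/11 = 1 - 9/22 = 13/22)
H(u, D) = 43 + u - D (H(u, D) = (u - 1*(-43)) - D = (u + 43) - D = (43 + u) - D = 43 + u - D)
7503/H(z(5), S) = 7503/(43 + 13/22 - 1*95) = 7503/(43 + 13/22 - 95) = 7503/(-1131/22) = 7503*(-22/1131) = -55022/377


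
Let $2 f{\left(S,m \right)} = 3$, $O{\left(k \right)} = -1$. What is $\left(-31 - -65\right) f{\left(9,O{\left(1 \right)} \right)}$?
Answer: $51$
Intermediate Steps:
$f{\left(S,m \right)} = \frac{3}{2}$ ($f{\left(S,m \right)} = \frac{1}{2} \cdot 3 = \frac{3}{2}$)
$\left(-31 - -65\right) f{\left(9,O{\left(1 \right)} \right)} = \left(-31 - -65\right) \frac{3}{2} = \left(-31 + 65\right) \frac{3}{2} = 34 \cdot \frac{3}{2} = 51$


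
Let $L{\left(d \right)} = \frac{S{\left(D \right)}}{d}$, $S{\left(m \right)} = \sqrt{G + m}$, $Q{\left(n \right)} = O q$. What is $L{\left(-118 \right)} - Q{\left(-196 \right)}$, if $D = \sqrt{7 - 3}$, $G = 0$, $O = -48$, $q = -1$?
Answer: $-48 - \frac{\sqrt{2}}{118} \approx -48.012$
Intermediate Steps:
$D = 2$ ($D = \sqrt{4} = 2$)
$Q{\left(n \right)} = 48$ ($Q{\left(n \right)} = \left(-48\right) \left(-1\right) = 48$)
$S{\left(m \right)} = \sqrt{m}$ ($S{\left(m \right)} = \sqrt{0 + m} = \sqrt{m}$)
$L{\left(d \right)} = \frac{\sqrt{2}}{d}$
$L{\left(-118 \right)} - Q{\left(-196 \right)} = \frac{\sqrt{2}}{-118} - 48 = \sqrt{2} \left(- \frac{1}{118}\right) - 48 = - \frac{\sqrt{2}}{118} - 48 = -48 - \frac{\sqrt{2}}{118}$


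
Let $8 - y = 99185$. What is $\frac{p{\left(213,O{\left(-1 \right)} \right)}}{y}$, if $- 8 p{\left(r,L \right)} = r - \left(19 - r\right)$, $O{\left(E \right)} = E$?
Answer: $\frac{407}{793416} \approx 0.00051297$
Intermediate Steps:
$p{\left(r,L \right)} = \frac{19}{8} - \frac{r}{4}$ ($p{\left(r,L \right)} = - \frac{r - \left(19 - r\right)}{8} = - \frac{r + \left(-19 + r\right)}{8} = - \frac{-19 + 2 r}{8} = \frac{19}{8} - \frac{r}{4}$)
$y = -99177$ ($y = 8 - 99185 = -99177$)
$\frac{p{\left(213,O{\left(-1 \right)} \right)}}{y} = \frac{\frac{19}{8} - \frac{213}{4}}{-99177} = \left(\frac{19}{8} - \frac{213}{4}\right) \left(- \frac{1}{99177}\right) = \left(- \frac{407}{8}\right) \left(- \frac{1}{99177}\right) = \frac{407}{793416}$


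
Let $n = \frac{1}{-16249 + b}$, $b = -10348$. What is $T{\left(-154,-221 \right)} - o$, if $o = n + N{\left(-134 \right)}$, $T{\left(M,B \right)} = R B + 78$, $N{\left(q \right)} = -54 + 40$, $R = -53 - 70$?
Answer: $\frac{725433176}{26597} \approx 27275.0$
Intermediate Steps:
$n = - \frac{1}{26597}$ ($n = \frac{1}{-16249 - 10348} = \frac{1}{-26597} = - \frac{1}{26597} \approx -3.7598 \cdot 10^{-5}$)
$R = -123$
$N{\left(q \right)} = -14$
$T{\left(M,B \right)} = 78 - 123 B$ ($T{\left(M,B \right)} = - 123 B + 78 = 78 - 123 B$)
$o = - \frac{372359}{26597}$ ($o = - \frac{1}{26597} - 14 = - \frac{372359}{26597} \approx -14.0$)
$T{\left(-154,-221 \right)} - o = \left(78 - -27183\right) - - \frac{372359}{26597} = \left(78 + 27183\right) + \frac{372359}{26597} = 27261 + \frac{372359}{26597} = \frac{725433176}{26597}$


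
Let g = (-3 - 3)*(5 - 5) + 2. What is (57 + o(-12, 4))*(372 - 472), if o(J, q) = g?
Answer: -5900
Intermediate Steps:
g = 2 (g = -6*0 + 2 = 0 + 2 = 2)
o(J, q) = 2
(57 + o(-12, 4))*(372 - 472) = (57 + 2)*(372 - 472) = 59*(-100) = -5900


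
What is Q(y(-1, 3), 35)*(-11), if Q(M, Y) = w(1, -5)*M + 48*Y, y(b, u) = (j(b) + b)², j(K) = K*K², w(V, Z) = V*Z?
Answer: -18260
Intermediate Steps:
j(K) = K³
y(b, u) = (b + b³)² (y(b, u) = (b³ + b)² = (b + b³)²)
Q(M, Y) = -5*M + 48*Y (Q(M, Y) = (1*(-5))*M + 48*Y = -5*M + 48*Y)
Q(y(-1, 3), 35)*(-11) = (-5*(-1)²*(1 + (-1)²)² + 48*35)*(-11) = (-5*(1 + 1)² + 1680)*(-11) = (-5*2² + 1680)*(-11) = (-5*4 + 1680)*(-11) = (-20 + 1680)*(-11) = 1660*(-11) = -18260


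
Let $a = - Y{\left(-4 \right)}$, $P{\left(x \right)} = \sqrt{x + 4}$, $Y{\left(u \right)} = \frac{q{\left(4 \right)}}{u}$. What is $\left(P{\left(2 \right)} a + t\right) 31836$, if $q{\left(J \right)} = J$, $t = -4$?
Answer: $-127344 + 31836 \sqrt{6} \approx -49362.0$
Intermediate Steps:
$Y{\left(u \right)} = \frac{4}{u}$
$P{\left(x \right)} = \sqrt{4 + x}$
$a = 1$ ($a = - \frac{4}{-4} = - \frac{4 \left(-1\right)}{4} = \left(-1\right) \left(-1\right) = 1$)
$\left(P{\left(2 \right)} a + t\right) 31836 = \left(\sqrt{4 + 2} \cdot 1 - 4\right) 31836 = \left(\sqrt{6} \cdot 1 - 4\right) 31836 = \left(\sqrt{6} - 4\right) 31836 = \left(-4 + \sqrt{6}\right) 31836 = -127344 + 31836 \sqrt{6}$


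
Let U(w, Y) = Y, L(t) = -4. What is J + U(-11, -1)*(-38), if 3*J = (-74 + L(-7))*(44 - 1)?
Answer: -1080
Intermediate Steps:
J = -1118 (J = ((-74 - 4)*(44 - 1))/3 = (-78*43)/3 = (⅓)*(-3354) = -1118)
J + U(-11, -1)*(-38) = -1118 - 1*(-38) = -1118 + 38 = -1080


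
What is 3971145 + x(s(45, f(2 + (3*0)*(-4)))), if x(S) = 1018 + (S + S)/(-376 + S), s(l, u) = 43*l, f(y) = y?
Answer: 6192605987/1559 ≈ 3.9722e+6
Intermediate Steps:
x(S) = 1018 + 2*S/(-376 + S) (x(S) = 1018 + (2*S)/(-376 + S) = 1018 + 2*S/(-376 + S))
3971145 + x(s(45, f(2 + (3*0)*(-4)))) = 3971145 + 4*(-95692 + 255*(43*45))/(-376 + 43*45) = 3971145 + 4*(-95692 + 255*1935)/(-376 + 1935) = 3971145 + 4*(-95692 + 493425)/1559 = 3971145 + 4*(1/1559)*397733 = 3971145 + 1590932/1559 = 6192605987/1559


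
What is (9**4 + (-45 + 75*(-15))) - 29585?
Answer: -24194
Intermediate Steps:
(9**4 + (-45 + 75*(-15))) - 29585 = (6561 + (-45 - 1125)) - 29585 = (6561 - 1170) - 29585 = 5391 - 29585 = -24194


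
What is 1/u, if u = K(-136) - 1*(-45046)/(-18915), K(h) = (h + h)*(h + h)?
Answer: 18915/1399362314 ≈ 1.3517e-5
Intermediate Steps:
K(h) = 4*h² (K(h) = (2*h)*(2*h) = 4*h²)
u = 1399362314/18915 (u = 4*(-136)² - 1*(-45046)/(-18915) = 4*18496 + 45046*(-1/18915) = 73984 - 45046/18915 = 1399362314/18915 ≈ 73982.)
1/u = 1/(1399362314/18915) = 18915/1399362314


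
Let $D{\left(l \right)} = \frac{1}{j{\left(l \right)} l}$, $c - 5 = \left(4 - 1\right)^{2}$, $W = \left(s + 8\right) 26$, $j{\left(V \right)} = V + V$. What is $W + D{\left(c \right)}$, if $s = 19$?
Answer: $\frac{275185}{392} \approx 702.0$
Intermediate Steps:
$j{\left(V \right)} = 2 V$
$W = 702$ ($W = \left(19 + 8\right) 26 = 27 \cdot 26 = 702$)
$c = 14$ ($c = 5 + \left(4 - 1\right)^{2} = 5 + 3^{2} = 5 + 9 = 14$)
$D{\left(l \right)} = \frac{1}{2 l^{2}}$ ($D{\left(l \right)} = \frac{1}{2 l l} = \frac{\frac{1}{2} \frac{1}{l}}{l} = \frac{1}{2 l^{2}}$)
$W + D{\left(c \right)} = 702 + \frac{1}{2 \cdot 196} = 702 + \frac{1}{2} \cdot \frac{1}{196} = 702 + \frac{1}{392} = \frac{275185}{392}$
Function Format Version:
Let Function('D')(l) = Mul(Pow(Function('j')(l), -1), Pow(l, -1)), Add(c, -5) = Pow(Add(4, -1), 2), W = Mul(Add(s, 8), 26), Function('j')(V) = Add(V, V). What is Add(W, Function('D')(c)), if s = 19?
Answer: Rational(275185, 392) ≈ 702.00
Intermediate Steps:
Function('j')(V) = Mul(2, V)
W = 702 (W = Mul(Add(19, 8), 26) = Mul(27, 26) = 702)
c = 14 (c = Add(5, Pow(Add(4, -1), 2)) = Add(5, Pow(3, 2)) = Add(5, 9) = 14)
Function('D')(l) = Mul(Rational(1, 2), Pow(l, -2)) (Function('D')(l) = Mul(Pow(Mul(2, l), -1), Pow(l, -1)) = Mul(Mul(Rational(1, 2), Pow(l, -1)), Pow(l, -1)) = Mul(Rational(1, 2), Pow(l, -2)))
Add(W, Function('D')(c)) = Add(702, Mul(Rational(1, 2), Pow(14, -2))) = Add(702, Mul(Rational(1, 2), Rational(1, 196))) = Add(702, Rational(1, 392)) = Rational(275185, 392)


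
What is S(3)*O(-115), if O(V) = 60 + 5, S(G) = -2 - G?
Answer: -325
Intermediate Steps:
O(V) = 65
S(3)*O(-115) = (-2 - 1*3)*65 = (-2 - 3)*65 = -5*65 = -325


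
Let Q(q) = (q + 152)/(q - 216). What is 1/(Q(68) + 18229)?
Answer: 37/674418 ≈ 5.4862e-5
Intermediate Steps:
Q(q) = (152 + q)/(-216 + q)
1/(Q(68) + 18229) = 1/((152 + 68)/(-216 + 68) + 18229) = 1/(220/(-148) + 18229) = 1/(-1/148*220 + 18229) = 1/(-55/37 + 18229) = 1/(674418/37) = 37/674418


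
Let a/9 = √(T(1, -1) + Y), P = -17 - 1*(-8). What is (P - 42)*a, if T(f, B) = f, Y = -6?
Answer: -459*I*√5 ≈ -1026.4*I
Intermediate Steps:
P = -9 (P = -17 + 8 = -9)
a = 9*I*√5 (a = 9*√(1 - 6) = 9*√(-5) = 9*(I*√5) = 9*I*√5 ≈ 20.125*I)
(P - 42)*a = (-9 - 42)*(9*I*√5) = -459*I*√5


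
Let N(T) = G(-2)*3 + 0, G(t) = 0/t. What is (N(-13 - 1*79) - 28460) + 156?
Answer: -28304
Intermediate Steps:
G(t) = 0
N(T) = 0 (N(T) = 0*3 + 0 = 0 + 0 = 0)
(N(-13 - 1*79) - 28460) + 156 = (0 - 28460) + 156 = -28460 + 156 = -28304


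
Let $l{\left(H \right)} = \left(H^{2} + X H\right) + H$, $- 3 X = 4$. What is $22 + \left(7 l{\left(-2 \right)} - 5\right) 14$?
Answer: $\frac{1228}{3} \approx 409.33$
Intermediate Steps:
$X = - \frac{4}{3}$ ($X = \left(- \frac{1}{3}\right) 4 = - \frac{4}{3} \approx -1.3333$)
$l{\left(H \right)} = H^{2} - \frac{H}{3}$ ($l{\left(H \right)} = \left(H^{2} - \frac{4 H}{3}\right) + H = H^{2} - \frac{H}{3}$)
$22 + \left(7 l{\left(-2 \right)} - 5\right) 14 = 22 + \left(7 \left(- 2 \left(- \frac{1}{3} - 2\right)\right) - 5\right) 14 = 22 + \left(7 \left(\left(-2\right) \left(- \frac{7}{3}\right)\right) - 5\right) 14 = 22 + \left(7 \cdot \frac{14}{3} - 5\right) 14 = 22 + \left(\frac{98}{3} - 5\right) 14 = 22 + \frac{83}{3} \cdot 14 = 22 + \frac{1162}{3} = \frac{1228}{3}$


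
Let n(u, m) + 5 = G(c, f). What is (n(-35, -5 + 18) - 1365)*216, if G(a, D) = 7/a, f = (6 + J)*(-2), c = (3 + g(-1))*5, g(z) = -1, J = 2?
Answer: -1478844/5 ≈ -2.9577e+5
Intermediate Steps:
c = 10 (c = (3 - 1)*5 = 2*5 = 10)
f = -16 (f = (6 + 2)*(-2) = 8*(-2) = -16)
n(u, m) = -43/10 (n(u, m) = -5 + 7/10 = -43/10)
(n(-35, -5 + 18) - 1365)*216 = (-43/10 - 1365)*216 = -13693/10*216 = -1478844/5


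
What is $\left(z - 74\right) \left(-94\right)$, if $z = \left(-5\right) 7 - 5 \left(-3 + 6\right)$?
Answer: $11656$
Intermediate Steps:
$z = -50$ ($z = -35 - 15 = -50$)
$\left(z - 74\right) \left(-94\right) = \left(-50 - 74\right) \left(-94\right) = \left(-124\right) \left(-94\right) = 11656$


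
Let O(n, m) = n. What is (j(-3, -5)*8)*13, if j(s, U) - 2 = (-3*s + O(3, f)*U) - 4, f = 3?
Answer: -832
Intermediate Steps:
j(s, U) = -2 - 3*s + 3*U (j(s, U) = 2 + ((-3*s + 3*U) - 4) = 2 + (-4 - 3*s + 3*U) = -2 - 3*s + 3*U)
(j(-3, -5)*8)*13 = ((-2 - 3*(-3) + 3*(-5))*8)*13 = ((-2 + 9 - 15)*8)*13 = -8*8*13 = -64*13 = -832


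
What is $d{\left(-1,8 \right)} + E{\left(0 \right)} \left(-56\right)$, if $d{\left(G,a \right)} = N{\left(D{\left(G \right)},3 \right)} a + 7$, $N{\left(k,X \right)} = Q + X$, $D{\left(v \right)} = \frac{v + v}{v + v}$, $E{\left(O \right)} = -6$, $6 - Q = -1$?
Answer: $423$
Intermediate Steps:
$Q = 7$ ($Q = 6 - -1 = 6 + 1 = 7$)
$D{\left(v \right)} = 1$ ($D{\left(v \right)} = \frac{2 v}{2 v} = 2 v \frac{1}{2 v} = 1$)
$N{\left(k,X \right)} = 7 + X$
$d{\left(G,a \right)} = 7 + 10 a$ ($d{\left(G,a \right)} = \left(7 + 3\right) a + 7 = 10 a + 7 = 7 + 10 a$)
$d{\left(-1,8 \right)} + E{\left(0 \right)} \left(-56\right) = \left(7 + 10 \cdot 8\right) - -336 = \left(7 + 80\right) + 336 = 87 + 336 = 423$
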